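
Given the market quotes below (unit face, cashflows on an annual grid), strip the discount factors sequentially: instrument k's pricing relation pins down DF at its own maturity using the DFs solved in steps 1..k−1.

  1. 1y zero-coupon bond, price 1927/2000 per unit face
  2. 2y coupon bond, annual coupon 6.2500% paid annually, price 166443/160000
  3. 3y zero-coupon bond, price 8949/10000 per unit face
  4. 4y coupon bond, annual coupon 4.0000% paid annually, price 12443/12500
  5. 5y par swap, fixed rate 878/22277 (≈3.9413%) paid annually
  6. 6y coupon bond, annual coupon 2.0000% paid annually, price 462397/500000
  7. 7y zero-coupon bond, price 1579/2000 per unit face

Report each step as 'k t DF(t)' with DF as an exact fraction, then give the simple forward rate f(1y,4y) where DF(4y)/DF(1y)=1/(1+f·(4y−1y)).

1 1 1927/2000
2 2 1153/1250
3 3 8949/10000
4 4 4251/5000
5 5 2061/2500
6 6 8193/10000
7 7 1579/2000
f(1y,4y) = ((1927/2000)/(4251/5000) − 1)/(3) = 1133/25506 ≈ 4.4421%

step 1 [1y] zero: DF = P = 1927/2000 ≈ 0.963500
step 2 [2y] bond c/1=1/16: DF=(166443/160000 − 1/16·(0.963500))/(1+1/16) = 1153/1250 ≈ 0.922400
step 3 [3y] zero: DF = P = 8949/10000 ≈ 0.894900
step 4 [4y] bond c/1=1/25: DF=(12443/12500 − 1/25·(0.963500+0.922400+0.894900))/(1+1/25) = 4251/5000 ≈ 0.850200
step 5 [5y] swap r/1=878/22277: DF=(1 − 878/22277·(0.963500+0.922400+0.894900+0.850200))/(1+878/22277) = 2061/2500 ≈ 0.824400
step 6 [6y] bond c/1=1/50: DF=(462397/500000 − 1/50·(0.963500+0.922400+0.894900+0.850200+0.824400))/(1+1/50) = 8193/10000 ≈ 0.819300
step 7 [7y] zero: DF = P = 1579/2000 ≈ 0.789500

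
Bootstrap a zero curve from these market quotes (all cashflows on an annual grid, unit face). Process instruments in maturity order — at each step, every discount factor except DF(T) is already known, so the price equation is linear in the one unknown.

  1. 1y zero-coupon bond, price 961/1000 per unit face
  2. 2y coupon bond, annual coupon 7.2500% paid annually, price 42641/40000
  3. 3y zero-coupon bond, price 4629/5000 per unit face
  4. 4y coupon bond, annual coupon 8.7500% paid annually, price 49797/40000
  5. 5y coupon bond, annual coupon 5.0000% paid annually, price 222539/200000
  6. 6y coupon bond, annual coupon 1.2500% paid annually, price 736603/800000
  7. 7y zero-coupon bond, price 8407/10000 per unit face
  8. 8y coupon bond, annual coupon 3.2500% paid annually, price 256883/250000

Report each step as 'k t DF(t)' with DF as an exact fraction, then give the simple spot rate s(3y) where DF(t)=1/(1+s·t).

1 1 961/1000
2 2 929/1000
3 3 4629/5000
4 4 4591/5000
5 5 8819/10000
6 6 2131/2500
7 7 8407/10000
8 8 3983/5000
s(3y) = (1/(4629/5000) − 1)/(3) = 371/13887 ≈ 2.6716%

step 1 [1y] zero: DF = P = 961/1000 ≈ 0.961000
step 2 [2y] bond c/1=29/400: DF=(42641/40000 − 29/400·(0.961000))/(1+29/400) = 929/1000 ≈ 0.929000
step 3 [3y] zero: DF = P = 4629/5000 ≈ 0.925800
step 4 [4y] bond c/1=7/80: DF=(49797/40000 − 7/80·(0.961000+0.929000+0.925800))/(1+7/80) = 4591/5000 ≈ 0.918200
step 5 [5y] bond c/1=1/20: DF=(222539/200000 − 1/20·(0.961000+0.929000+0.925800+0.918200))/(1+1/20) = 8819/10000 ≈ 0.881900
step 6 [6y] bond c/1=1/80: DF=(736603/800000 − 1/80·(0.961000+0.929000+0.925800+0.918200+0.881900))/(1+1/80) = 2131/2500 ≈ 0.852400
step 7 [7y] zero: DF = P = 8407/10000 ≈ 0.840700
step 8 [8y] bond c/1=13/400: DF=(256883/250000 − 13/400·(0.961000+0.929000+0.925800+0.918200+0.881900+0.852400+0.840700))/(1+13/400) = 3983/5000 ≈ 0.796600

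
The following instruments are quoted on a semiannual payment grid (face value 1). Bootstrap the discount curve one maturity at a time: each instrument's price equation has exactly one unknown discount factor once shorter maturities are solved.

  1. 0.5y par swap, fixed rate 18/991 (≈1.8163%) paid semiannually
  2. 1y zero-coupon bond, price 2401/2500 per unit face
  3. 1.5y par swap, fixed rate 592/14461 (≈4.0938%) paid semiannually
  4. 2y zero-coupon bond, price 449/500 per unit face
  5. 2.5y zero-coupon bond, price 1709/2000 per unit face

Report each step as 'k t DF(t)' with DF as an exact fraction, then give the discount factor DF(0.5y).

1 1/2 991/1000
2 1 2401/2500
3 3/2 588/625
4 2 449/500
5 5/2 1709/2000
DF(0.5y) = 991/1000 ≈ 0.991000

step 1 [0.5y] swap r/2=9/991: DF=(1 − 9/991·(0))/(1+9/991) = 991/1000 ≈ 0.991000
step 2 [1y] zero: DF = P = 2401/2500 ≈ 0.960400
step 3 [1.5y] swap r/2=296/14461: DF=(1 − 296/14461·(0.991000+0.960400))/(1+296/14461) = 588/625 ≈ 0.940800
step 4 [2y] zero: DF = P = 449/500 ≈ 0.898000
step 5 [2.5y] zero: DF = P = 1709/2000 ≈ 0.854500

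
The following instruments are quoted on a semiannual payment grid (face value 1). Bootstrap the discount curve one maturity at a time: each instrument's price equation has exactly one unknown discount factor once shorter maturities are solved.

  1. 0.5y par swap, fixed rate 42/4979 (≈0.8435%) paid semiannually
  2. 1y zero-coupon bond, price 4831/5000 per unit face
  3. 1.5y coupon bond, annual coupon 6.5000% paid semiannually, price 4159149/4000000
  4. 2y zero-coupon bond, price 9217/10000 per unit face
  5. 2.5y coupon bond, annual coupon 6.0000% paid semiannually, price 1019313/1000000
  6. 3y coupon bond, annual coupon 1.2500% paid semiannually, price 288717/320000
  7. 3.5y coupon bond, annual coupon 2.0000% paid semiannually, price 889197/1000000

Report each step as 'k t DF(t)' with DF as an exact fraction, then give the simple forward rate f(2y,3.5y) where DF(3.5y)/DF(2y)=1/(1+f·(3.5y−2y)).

1 1/2 4979/5000
2 1 4831/5000
3 3/2 9453/10000
4 2 9217/10000
5 5/2 8781/10000
6 3 4337/5000
7 7/2 2063/2500
f(2y,3.5y) = ((9217/10000)/(2063/2500) − 1)/(3/2) = 965/12378 ≈ 7.7961%

step 1 [0.5y] swap r/2=21/4979: DF=(1 − 21/4979·(0))/(1+21/4979) = 4979/5000 ≈ 0.995800
step 2 [1y] zero: DF = P = 4831/5000 ≈ 0.966200
step 3 [1.5y] bond c/2=13/400: DF=(4159149/4000000 − 13/400·(0.995800+0.966200))/(1+13/400) = 9453/10000 ≈ 0.945300
step 4 [2y] zero: DF = P = 9217/10000 ≈ 0.921700
step 5 [2.5y] bond c/2=3/100: DF=(1019313/1000000 − 3/100·(0.995800+0.966200+0.945300+0.921700))/(1+3/100) = 8781/10000 ≈ 0.878100
step 6 [3y] bond c/2=1/160: DF=(288717/320000 − 1/160·(0.995800+0.966200+0.945300+0.921700+0.878100))/(1+1/160) = 4337/5000 ≈ 0.867400
step 7 [3.5y] bond c/2=1/100: DF=(889197/1000000 − 1/100·(0.995800+0.966200+0.945300+0.921700+0.878100+0.867400))/(1+1/100) = 2063/2500 ≈ 0.825200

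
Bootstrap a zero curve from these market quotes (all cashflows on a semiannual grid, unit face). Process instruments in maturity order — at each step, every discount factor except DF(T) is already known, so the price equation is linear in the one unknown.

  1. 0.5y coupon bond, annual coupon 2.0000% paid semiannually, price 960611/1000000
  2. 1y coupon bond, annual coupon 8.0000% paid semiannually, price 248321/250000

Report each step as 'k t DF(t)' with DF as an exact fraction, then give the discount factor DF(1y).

step 1 [0.5y] bond c/2=1/100: DF=(960611/1000000 − 1/100·(0))/(1+1/100) = 9511/10000 ≈ 0.951100
step 2 [1y] bond c/2=1/25: DF=(248321/250000 − 1/25·(0.951100))/(1+1/25) = 1837/2000 ≈ 0.918500

1 1/2 9511/10000
2 1 1837/2000
DF(1y) = 1837/2000 ≈ 0.918500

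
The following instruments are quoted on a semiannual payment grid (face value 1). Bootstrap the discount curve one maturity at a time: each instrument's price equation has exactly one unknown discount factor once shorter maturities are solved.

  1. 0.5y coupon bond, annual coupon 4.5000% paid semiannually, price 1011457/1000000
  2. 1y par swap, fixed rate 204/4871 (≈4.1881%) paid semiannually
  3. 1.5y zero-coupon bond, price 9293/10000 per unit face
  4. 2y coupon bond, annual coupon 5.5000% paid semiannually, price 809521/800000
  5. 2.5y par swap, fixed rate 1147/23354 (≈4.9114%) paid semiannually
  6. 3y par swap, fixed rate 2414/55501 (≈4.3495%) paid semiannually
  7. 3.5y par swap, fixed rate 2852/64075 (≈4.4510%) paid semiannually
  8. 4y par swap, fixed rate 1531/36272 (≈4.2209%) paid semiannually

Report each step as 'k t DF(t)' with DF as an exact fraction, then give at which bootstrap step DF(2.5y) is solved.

step 1 [0.5y] bond c/2=9/400: DF=(1011457/1000000 − 9/400·(0))/(1+9/400) = 2473/2500 ≈ 0.989200
step 2 [1y] swap r/2=102/4871: DF=(1 − 102/4871·(0.989200))/(1+102/4871) = 1199/1250 ≈ 0.959200
step 3 [1.5y] zero: DF = P = 9293/10000 ≈ 0.929300
step 4 [2y] bond c/2=11/400: DF=(809521/800000 − 11/400·(0.989200+0.959200+0.929300))/(1+11/400) = 4539/5000 ≈ 0.907800
step 5 [2.5y] swap r/2=1147/46708: DF=(1 − 1147/46708·(0.989200+0.959200+0.929300+0.907800))/(1+1147/46708) = 8853/10000 ≈ 0.885300
step 6 [3y] swap r/2=1207/55501: DF=(1 − 1207/55501·(0.989200+0.959200+0.929300+0.907800+0.885300))/(1+1207/55501) = 8793/10000 ≈ 0.879300
step 7 [3.5y] swap r/2=1426/64075: DF=(1 − 1426/64075·(0.989200+0.959200+0.929300+0.907800+0.885300+0.879300))/(1+1426/64075) = 4287/5000 ≈ 0.857400
step 8 [4y] swap r/2=1531/72544: DF=(1 − 1531/72544·(0.989200+0.959200+0.929300+0.907800+0.885300+0.879300+0.857400))/(1+1531/72544) = 8469/10000 ≈ 0.846900

1 1/2 2473/2500
2 1 1199/1250
3 3/2 9293/10000
4 2 4539/5000
5 5/2 8853/10000
6 3 8793/10000
7 7/2 4287/5000
8 4 8469/10000
DF(2.5y) is solved at step 5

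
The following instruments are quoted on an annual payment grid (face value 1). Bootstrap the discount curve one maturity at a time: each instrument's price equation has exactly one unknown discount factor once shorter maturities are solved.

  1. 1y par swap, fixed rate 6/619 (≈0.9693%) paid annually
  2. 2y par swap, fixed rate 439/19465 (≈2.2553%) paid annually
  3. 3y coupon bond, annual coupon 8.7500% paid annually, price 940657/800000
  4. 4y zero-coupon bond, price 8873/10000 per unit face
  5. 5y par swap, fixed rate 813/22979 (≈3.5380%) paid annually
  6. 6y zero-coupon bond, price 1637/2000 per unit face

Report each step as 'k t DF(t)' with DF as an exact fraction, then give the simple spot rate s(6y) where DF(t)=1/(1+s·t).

1 1 619/625
2 2 9561/10000
3 3 4623/5000
4 4 8873/10000
5 5 4187/5000
6 6 1637/2000
s(6y) = (1/(1637/2000) − 1)/(6) = 121/3274 ≈ 3.6958%

step 1 [1y] swap r/1=6/619: DF=(1 − 6/619·(0))/(1+6/619) = 619/625 ≈ 0.990400
step 2 [2y] swap r/1=439/19465: DF=(1 − 439/19465·(0.990400))/(1+439/19465) = 9561/10000 ≈ 0.956100
step 3 [3y] bond c/1=7/80: DF=(940657/800000 − 7/80·(0.990400+0.956100))/(1+7/80) = 4623/5000 ≈ 0.924600
step 4 [4y] zero: DF = P = 8873/10000 ≈ 0.887300
step 5 [5y] swap r/1=813/22979: DF=(1 − 813/22979·(0.990400+0.956100+0.924600+0.887300))/(1+813/22979) = 4187/5000 ≈ 0.837400
step 6 [6y] zero: DF = P = 1637/2000 ≈ 0.818500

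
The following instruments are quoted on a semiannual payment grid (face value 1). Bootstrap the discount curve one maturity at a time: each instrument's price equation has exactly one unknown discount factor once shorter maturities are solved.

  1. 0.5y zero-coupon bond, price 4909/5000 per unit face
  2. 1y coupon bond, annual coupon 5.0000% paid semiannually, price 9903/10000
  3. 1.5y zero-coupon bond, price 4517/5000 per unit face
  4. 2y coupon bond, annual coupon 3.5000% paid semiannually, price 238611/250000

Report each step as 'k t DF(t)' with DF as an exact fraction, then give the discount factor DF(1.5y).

step 1 [0.5y] zero: DF = P = 4909/5000 ≈ 0.981800
step 2 [1y] bond c/2=1/40: DF=(9903/10000 − 1/40·(0.981800))/(1+1/40) = 4711/5000 ≈ 0.942200
step 3 [1.5y] zero: DF = P = 4517/5000 ≈ 0.903400
step 4 [2y] bond c/2=7/400: DF=(238611/250000 − 7/400·(0.981800+0.942200+0.903400))/(1+7/400) = 4447/5000 ≈ 0.889400

1 1/2 4909/5000
2 1 4711/5000
3 3/2 4517/5000
4 2 4447/5000
DF(1.5y) = 4517/5000 ≈ 0.903400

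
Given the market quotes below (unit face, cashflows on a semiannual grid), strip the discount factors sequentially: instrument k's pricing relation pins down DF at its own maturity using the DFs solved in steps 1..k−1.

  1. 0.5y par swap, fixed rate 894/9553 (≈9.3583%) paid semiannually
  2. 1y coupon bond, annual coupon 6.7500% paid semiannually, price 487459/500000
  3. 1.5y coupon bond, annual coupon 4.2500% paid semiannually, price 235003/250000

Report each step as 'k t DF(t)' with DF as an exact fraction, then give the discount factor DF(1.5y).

1 1/2 9553/10000
2 1 9119/10000
3 3/2 551/625
DF(1.5y) = 551/625 ≈ 0.881600

step 1 [0.5y] swap r/2=447/9553: DF=(1 − 447/9553·(0))/(1+447/9553) = 9553/10000 ≈ 0.955300
step 2 [1y] bond c/2=27/800: DF=(487459/500000 − 27/800·(0.955300))/(1+27/800) = 9119/10000 ≈ 0.911900
step 3 [1.5y] bond c/2=17/800: DF=(235003/250000 − 17/800·(0.955300+0.911900))/(1+17/800) = 551/625 ≈ 0.881600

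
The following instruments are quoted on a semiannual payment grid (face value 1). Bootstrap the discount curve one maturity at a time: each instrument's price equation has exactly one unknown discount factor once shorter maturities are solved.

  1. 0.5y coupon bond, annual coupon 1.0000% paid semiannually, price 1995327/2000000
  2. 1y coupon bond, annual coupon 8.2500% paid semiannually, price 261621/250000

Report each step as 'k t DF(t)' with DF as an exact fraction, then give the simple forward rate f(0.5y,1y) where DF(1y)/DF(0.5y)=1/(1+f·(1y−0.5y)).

1 1/2 9927/10000
2 1 9657/10000
f(0.5y,1y) = ((9927/10000)/(9657/10000) − 1)/(1/2) = 60/1073 ≈ 5.5918%

step 1 [0.5y] bond c/2=1/200: DF=(1995327/2000000 − 1/200·(0))/(1+1/200) = 9927/10000 ≈ 0.992700
step 2 [1y] bond c/2=33/800: DF=(261621/250000 − 33/800·(0.992700))/(1+33/800) = 9657/10000 ≈ 0.965700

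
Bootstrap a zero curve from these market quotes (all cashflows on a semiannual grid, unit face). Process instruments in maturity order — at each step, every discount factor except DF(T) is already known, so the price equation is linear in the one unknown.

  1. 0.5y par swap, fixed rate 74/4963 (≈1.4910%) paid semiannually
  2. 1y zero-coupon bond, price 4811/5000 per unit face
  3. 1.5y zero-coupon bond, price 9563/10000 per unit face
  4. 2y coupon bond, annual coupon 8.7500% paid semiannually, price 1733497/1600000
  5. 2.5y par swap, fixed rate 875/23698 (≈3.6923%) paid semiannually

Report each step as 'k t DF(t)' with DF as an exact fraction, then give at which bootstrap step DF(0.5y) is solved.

1 1/2 4963/5000
2 1 4811/5000
3 3/2 9563/10000
4 2 229/250
5 5/2 73/80
DF(0.5y) is solved at step 1

step 1 [0.5y] swap r/2=37/4963: DF=(1 − 37/4963·(0))/(1+37/4963) = 4963/5000 ≈ 0.992600
step 2 [1y] zero: DF = P = 4811/5000 ≈ 0.962200
step 3 [1.5y] zero: DF = P = 9563/10000 ≈ 0.956300
step 4 [2y] bond c/2=7/160: DF=(1733497/1600000 − 7/160·(0.992600+0.962200+0.956300))/(1+7/160) = 229/250 ≈ 0.916000
step 5 [2.5y] swap r/2=875/47396: DF=(1 − 875/47396·(0.992600+0.962200+0.956300+0.916000))/(1+875/47396) = 73/80 ≈ 0.912500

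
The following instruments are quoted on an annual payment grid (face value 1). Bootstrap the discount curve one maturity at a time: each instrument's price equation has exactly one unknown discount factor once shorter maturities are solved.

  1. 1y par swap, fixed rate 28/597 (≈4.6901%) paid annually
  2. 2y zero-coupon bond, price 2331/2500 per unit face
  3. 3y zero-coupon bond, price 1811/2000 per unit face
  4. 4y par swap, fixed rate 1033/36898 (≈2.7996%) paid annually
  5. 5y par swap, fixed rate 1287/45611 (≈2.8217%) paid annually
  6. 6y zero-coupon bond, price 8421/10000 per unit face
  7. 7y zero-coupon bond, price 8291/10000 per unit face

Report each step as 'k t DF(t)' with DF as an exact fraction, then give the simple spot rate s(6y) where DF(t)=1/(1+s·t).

1 1 597/625
2 2 2331/2500
3 3 1811/2000
4 4 8967/10000
5 5 8713/10000
6 6 8421/10000
7 7 8291/10000
s(6y) = (1/(8421/10000) − 1)/(6) = 1579/50526 ≈ 3.1251%

step 1 [1y] swap r/1=28/597: DF=(1 − 28/597·(0))/(1+28/597) = 597/625 ≈ 0.955200
step 2 [2y] zero: DF = P = 2331/2500 ≈ 0.932400
step 3 [3y] zero: DF = P = 1811/2000 ≈ 0.905500
step 4 [4y] swap r/1=1033/36898: DF=(1 − 1033/36898·(0.955200+0.932400+0.905500))/(1+1033/36898) = 8967/10000 ≈ 0.896700
step 5 [5y] swap r/1=1287/45611: DF=(1 − 1287/45611·(0.955200+0.932400+0.905500+0.896700))/(1+1287/45611) = 8713/10000 ≈ 0.871300
step 6 [6y] zero: DF = P = 8421/10000 ≈ 0.842100
step 7 [7y] zero: DF = P = 8291/10000 ≈ 0.829100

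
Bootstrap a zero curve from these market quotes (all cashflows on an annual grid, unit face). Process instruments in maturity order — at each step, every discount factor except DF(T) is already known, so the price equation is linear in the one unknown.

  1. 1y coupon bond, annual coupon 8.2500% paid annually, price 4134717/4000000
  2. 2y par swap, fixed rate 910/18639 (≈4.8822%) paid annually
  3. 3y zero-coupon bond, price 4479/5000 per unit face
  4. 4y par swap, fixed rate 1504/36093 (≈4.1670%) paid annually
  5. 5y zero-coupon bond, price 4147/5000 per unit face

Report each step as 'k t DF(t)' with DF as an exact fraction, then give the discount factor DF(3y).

step 1 [1y] bond c/1=33/400: DF=(4134717/4000000 − 33/400·(0))/(1+33/400) = 9549/10000 ≈ 0.954900
step 2 [2y] swap r/1=910/18639: DF=(1 − 910/18639·(0.954900))/(1+910/18639) = 909/1000 ≈ 0.909000
step 3 [3y] zero: DF = P = 4479/5000 ≈ 0.895800
step 4 [4y] swap r/1=1504/36093: DF=(1 − 1504/36093·(0.954900+0.909000+0.895800))/(1+1504/36093) = 531/625 ≈ 0.849600
step 5 [5y] zero: DF = P = 4147/5000 ≈ 0.829400

1 1 9549/10000
2 2 909/1000
3 3 4479/5000
4 4 531/625
5 5 4147/5000
DF(3y) = 4479/5000 ≈ 0.895800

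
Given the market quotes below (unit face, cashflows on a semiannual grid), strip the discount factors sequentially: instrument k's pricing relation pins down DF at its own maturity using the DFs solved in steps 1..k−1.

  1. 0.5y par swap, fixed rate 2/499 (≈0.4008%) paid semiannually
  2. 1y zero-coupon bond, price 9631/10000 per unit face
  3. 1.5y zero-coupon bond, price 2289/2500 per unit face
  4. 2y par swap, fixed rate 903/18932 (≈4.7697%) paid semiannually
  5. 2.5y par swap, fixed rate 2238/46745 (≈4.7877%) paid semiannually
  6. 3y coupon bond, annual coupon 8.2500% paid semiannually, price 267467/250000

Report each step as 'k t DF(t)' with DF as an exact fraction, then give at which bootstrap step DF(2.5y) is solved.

step 1 [0.5y] swap r/2=1/499: DF=(1 − 1/499·(0))/(1+1/499) = 499/500 ≈ 0.998000
step 2 [1y] zero: DF = P = 9631/10000 ≈ 0.963100
step 3 [1.5y] zero: DF = P = 2289/2500 ≈ 0.915600
step 4 [2y] swap r/2=903/37864: DF=(1 − 903/37864·(0.998000+0.963100+0.915600))/(1+903/37864) = 9097/10000 ≈ 0.909700
step 5 [2.5y] swap r/2=1119/46745: DF=(1 − 1119/46745·(0.998000+0.963100+0.915600+0.909700))/(1+1119/46745) = 8881/10000 ≈ 0.888100
step 6 [3y] bond c/2=33/800: DF=(267467/250000 − 33/800·(0.998000+0.963100+0.915600+0.909700+0.888100))/(1+33/800) = 8423/10000 ≈ 0.842300

1 1/2 499/500
2 1 9631/10000
3 3/2 2289/2500
4 2 9097/10000
5 5/2 8881/10000
6 3 8423/10000
DF(2.5y) is solved at step 5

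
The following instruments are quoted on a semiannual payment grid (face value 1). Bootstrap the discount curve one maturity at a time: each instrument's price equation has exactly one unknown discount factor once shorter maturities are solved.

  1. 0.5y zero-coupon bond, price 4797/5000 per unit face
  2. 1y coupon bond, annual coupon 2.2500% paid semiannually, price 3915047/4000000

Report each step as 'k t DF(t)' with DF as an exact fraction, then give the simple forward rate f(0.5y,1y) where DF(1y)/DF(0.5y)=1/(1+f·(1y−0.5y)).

step 1 [0.5y] zero: DF = P = 4797/5000 ≈ 0.959400
step 2 [1y] bond c/2=9/800: DF=(3915047/4000000 − 9/800·(0.959400))/(1+9/800) = 2393/2500 ≈ 0.957200

1 1/2 4797/5000
2 1 2393/2500
f(0.5y,1y) = ((4797/5000)/(2393/2500) − 1)/(1/2) = 11/2393 ≈ 0.4597%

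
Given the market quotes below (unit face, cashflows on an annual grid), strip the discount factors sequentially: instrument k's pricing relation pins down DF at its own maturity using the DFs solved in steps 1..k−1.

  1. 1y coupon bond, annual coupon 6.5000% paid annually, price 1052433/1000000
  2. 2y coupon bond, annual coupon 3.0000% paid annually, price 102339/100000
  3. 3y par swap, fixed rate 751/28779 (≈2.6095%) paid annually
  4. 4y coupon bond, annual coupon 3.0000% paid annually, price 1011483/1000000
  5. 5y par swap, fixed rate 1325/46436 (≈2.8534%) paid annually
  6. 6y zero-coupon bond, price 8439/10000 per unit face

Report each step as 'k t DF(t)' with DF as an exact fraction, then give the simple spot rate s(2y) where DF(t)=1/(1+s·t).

step 1 [1y] bond c/1=13/200: DF=(1052433/1000000 − 13/200·(0))/(1+13/200) = 4941/5000 ≈ 0.988200
step 2 [2y] bond c/1=3/100: DF=(102339/100000 − 3/100·(0.988200))/(1+3/100) = 603/625 ≈ 0.964800
step 3 [3y] swap r/1=751/28779: DF=(1 − 751/28779·(0.988200+0.964800))/(1+751/28779) = 9249/10000 ≈ 0.924900
step 4 [4y] bond c/1=3/100: DF=(1011483/1000000 − 3/100·(0.988200+0.964800+0.924900))/(1+3/100) = 4491/5000 ≈ 0.898200
step 5 [5y] swap r/1=1325/46436: DF=(1 − 1325/46436·(0.988200+0.964800+0.924900+0.898200))/(1+1325/46436) = 347/400 ≈ 0.867500
step 6 [6y] zero: DF = P = 8439/10000 ≈ 0.843900

1 1 4941/5000
2 2 603/625
3 3 9249/10000
4 4 4491/5000
5 5 347/400
6 6 8439/10000
s(2y) = (1/(603/625) − 1)/(2) = 11/603 ≈ 1.8242%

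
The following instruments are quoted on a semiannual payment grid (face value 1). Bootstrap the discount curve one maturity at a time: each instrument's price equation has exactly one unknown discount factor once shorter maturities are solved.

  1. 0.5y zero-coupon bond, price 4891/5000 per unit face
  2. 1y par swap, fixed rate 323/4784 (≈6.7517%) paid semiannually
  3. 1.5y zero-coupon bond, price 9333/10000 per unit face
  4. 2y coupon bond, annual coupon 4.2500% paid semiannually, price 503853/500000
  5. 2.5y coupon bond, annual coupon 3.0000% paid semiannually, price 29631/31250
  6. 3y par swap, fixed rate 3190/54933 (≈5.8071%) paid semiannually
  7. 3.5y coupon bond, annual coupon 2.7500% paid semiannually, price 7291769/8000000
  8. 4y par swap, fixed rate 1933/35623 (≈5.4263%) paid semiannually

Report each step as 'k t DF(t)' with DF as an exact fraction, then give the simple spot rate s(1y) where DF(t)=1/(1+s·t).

1 1/2 4891/5000
2 1 4677/5000
3 3/2 9333/10000
4 2 371/400
5 5/2 549/625
6 3 1681/2000
7 7/2 4123/5000
8 4 8067/10000
s(1y) = (1/(4677/5000) − 1)/(1) = 323/4677 ≈ 6.9061%

step 1 [0.5y] zero: DF = P = 4891/5000 ≈ 0.978200
step 2 [1y] swap r/2=323/9568: DF=(1 − 323/9568·(0.978200))/(1+323/9568) = 4677/5000 ≈ 0.935400
step 3 [1.5y] zero: DF = P = 9333/10000 ≈ 0.933300
step 4 [2y] bond c/2=17/800: DF=(503853/500000 − 17/800·(0.978200+0.935400+0.933300))/(1+17/800) = 371/400 ≈ 0.927500
step 5 [2.5y] bond c/2=3/200: DF=(29631/31250 − 3/200·(0.978200+0.935400+0.933300+0.927500))/(1+3/200) = 549/625 ≈ 0.878400
step 6 [3y] swap r/2=1595/54933: DF=(1 − 1595/54933·(0.978200+0.935400+0.933300+0.927500+0.878400))/(1+1595/54933) = 1681/2000 ≈ 0.840500
step 7 [3.5y] bond c/2=11/800: DF=(7291769/8000000 − 11/800·(0.978200+0.935400+0.933300+0.927500+0.878400+0.840500))/(1+11/800) = 4123/5000 ≈ 0.824600
step 8 [4y] swap r/2=1933/71246: DF=(1 − 1933/71246·(0.978200+0.935400+0.933300+0.927500+0.878400+0.840500+0.824600))/(1+1933/71246) = 8067/10000 ≈ 0.806700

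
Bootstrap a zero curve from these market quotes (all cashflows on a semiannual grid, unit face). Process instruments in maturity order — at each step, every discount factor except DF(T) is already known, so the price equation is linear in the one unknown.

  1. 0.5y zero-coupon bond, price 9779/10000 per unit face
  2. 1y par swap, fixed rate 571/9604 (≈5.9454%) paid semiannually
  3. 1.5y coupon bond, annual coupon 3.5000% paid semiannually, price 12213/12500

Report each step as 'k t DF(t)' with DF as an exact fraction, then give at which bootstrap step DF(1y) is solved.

1 1/2 9779/10000
2 1 9429/10000
3 3/2 1159/1250
DF(1y) is solved at step 2

step 1 [0.5y] zero: DF = P = 9779/10000 ≈ 0.977900
step 2 [1y] swap r/2=571/19208: DF=(1 − 571/19208·(0.977900))/(1+571/19208) = 9429/10000 ≈ 0.942900
step 3 [1.5y] bond c/2=7/400: DF=(12213/12500 − 7/400·(0.977900+0.942900))/(1+7/400) = 1159/1250 ≈ 0.927200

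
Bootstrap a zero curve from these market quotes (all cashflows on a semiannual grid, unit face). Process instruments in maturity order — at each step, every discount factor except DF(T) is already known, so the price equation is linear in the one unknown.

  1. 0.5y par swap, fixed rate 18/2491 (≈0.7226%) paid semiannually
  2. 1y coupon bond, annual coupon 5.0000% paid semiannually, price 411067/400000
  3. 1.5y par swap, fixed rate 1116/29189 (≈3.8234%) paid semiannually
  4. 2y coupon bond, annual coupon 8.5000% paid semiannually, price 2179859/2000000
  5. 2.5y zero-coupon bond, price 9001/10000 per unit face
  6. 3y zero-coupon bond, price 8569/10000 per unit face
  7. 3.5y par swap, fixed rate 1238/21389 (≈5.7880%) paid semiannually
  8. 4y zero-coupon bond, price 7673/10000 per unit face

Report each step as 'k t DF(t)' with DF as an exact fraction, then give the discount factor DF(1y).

step 1 [0.5y] swap r/2=9/2491: DF=(1 − 9/2491·(0))/(1+9/2491) = 2491/2500 ≈ 0.996400
step 2 [1y] bond c/2=1/40: DF=(411067/400000 − 1/40·(0.996400))/(1+1/40) = 9783/10000 ≈ 0.978300
step 3 [1.5y] swap r/2=558/29189: DF=(1 − 558/29189·(0.996400+0.978300))/(1+558/29189) = 4721/5000 ≈ 0.944200
step 4 [2y] bond c/2=17/400: DF=(2179859/2000000 − 17/400·(0.996400+0.978300+0.944200))/(1+17/400) = 1853/2000 ≈ 0.926500
step 5 [2.5y] zero: DF = P = 9001/10000 ≈ 0.900100
step 6 [3y] zero: DF = P = 8569/10000 ≈ 0.856900
step 7 [3.5y] swap r/2=619/21389: DF=(1 − 619/21389·(0.996400+0.978300+0.944200+0.926500+0.900100+0.856900))/(1+619/21389) = 8143/10000 ≈ 0.814300
step 8 [4y] zero: DF = P = 7673/10000 ≈ 0.767300

1 1/2 2491/2500
2 1 9783/10000
3 3/2 4721/5000
4 2 1853/2000
5 5/2 9001/10000
6 3 8569/10000
7 7/2 8143/10000
8 4 7673/10000
DF(1y) = 9783/10000 ≈ 0.978300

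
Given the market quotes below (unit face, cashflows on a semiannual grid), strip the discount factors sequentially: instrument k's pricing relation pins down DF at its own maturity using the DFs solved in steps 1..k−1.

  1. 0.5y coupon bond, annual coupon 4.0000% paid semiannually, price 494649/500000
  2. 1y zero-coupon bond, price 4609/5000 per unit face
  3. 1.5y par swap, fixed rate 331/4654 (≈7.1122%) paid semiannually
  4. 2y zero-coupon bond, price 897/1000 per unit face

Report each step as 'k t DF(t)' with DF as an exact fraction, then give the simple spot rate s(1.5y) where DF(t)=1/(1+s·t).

step 1 [0.5y] bond c/2=1/50: DF=(494649/500000 − 1/50·(0))/(1+1/50) = 9699/10000 ≈ 0.969900
step 2 [1y] zero: DF = P = 4609/5000 ≈ 0.921800
step 3 [1.5y] swap r/2=331/9308: DF=(1 − 331/9308·(0.969900+0.921800))/(1+331/9308) = 9007/10000 ≈ 0.900700
step 4 [2y] zero: DF = P = 897/1000 ≈ 0.897000

1 1/2 9699/10000
2 1 4609/5000
3 3/2 9007/10000
4 2 897/1000
s(1.5y) = (1/(9007/10000) − 1)/(3/2) = 662/9007 ≈ 7.3498%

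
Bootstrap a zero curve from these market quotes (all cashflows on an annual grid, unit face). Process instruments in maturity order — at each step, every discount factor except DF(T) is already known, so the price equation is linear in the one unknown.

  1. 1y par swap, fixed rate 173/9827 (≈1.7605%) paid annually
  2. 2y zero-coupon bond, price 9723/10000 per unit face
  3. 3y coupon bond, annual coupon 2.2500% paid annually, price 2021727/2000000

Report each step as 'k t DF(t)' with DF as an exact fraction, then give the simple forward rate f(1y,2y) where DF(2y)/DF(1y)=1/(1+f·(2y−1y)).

step 1 [1y] swap r/1=173/9827: DF=(1 − 173/9827·(0))/(1+173/9827) = 9827/10000 ≈ 0.982700
step 2 [2y] zero: DF = P = 9723/10000 ≈ 0.972300
step 3 [3y] bond c/1=9/400: DF=(2021727/2000000 − 9/400·(0.982700+0.972300))/(1+9/400) = 591/625 ≈ 0.945600

1 1 9827/10000
2 2 9723/10000
3 3 591/625
f(1y,2y) = ((9827/10000)/(9723/10000) − 1)/(1) = 104/9723 ≈ 1.0696%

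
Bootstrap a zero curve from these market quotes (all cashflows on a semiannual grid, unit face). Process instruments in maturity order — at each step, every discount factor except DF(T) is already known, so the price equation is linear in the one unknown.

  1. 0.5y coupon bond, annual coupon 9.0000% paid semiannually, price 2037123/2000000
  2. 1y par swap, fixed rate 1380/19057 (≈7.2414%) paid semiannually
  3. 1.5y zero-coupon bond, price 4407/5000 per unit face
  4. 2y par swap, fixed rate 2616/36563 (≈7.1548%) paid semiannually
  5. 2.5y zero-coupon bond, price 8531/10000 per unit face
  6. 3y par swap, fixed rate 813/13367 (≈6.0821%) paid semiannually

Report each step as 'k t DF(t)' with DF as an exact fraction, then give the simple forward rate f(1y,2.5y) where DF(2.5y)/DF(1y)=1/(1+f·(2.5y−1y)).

step 1 [0.5y] bond c/2=9/200: DF=(2037123/2000000 − 9/200·(0))/(1+9/200) = 9747/10000 ≈ 0.974700
step 2 [1y] swap r/2=690/19057: DF=(1 − 690/19057·(0.974700))/(1+690/19057) = 931/1000 ≈ 0.931000
step 3 [1.5y] zero: DF = P = 4407/5000 ≈ 0.881400
step 4 [2y] swap r/2=1308/36563: DF=(1 − 1308/36563·(0.974700+0.931000+0.881400))/(1+1308/36563) = 2173/2500 ≈ 0.869200
step 5 [2.5y] zero: DF = P = 8531/10000 ≈ 0.853100
step 6 [3y] swap r/2=813/26734: DF=(1 − 813/26734·(0.974700+0.931000+0.881400+0.869200+0.853100))/(1+813/26734) = 4187/5000 ≈ 0.837400

1 1/2 9747/10000
2 1 931/1000
3 3/2 4407/5000
4 2 2173/2500
5 5/2 8531/10000
6 3 4187/5000
f(1y,2.5y) = ((931/1000)/(8531/10000) − 1)/(3/2) = 82/1347 ≈ 6.0876%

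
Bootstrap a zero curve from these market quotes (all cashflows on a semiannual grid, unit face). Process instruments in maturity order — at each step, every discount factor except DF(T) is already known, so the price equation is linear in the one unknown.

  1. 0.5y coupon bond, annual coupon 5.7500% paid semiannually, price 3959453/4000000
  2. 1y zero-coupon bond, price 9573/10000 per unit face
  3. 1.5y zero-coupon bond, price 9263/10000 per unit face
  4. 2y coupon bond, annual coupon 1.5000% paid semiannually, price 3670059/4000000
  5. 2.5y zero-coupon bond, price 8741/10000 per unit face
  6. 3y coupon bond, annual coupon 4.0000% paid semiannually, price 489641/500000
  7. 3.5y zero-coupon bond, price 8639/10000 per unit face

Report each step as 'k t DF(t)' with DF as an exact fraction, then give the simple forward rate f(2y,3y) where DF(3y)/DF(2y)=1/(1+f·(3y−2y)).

step 1 [0.5y] bond c/2=23/800: DF=(3959453/4000000 − 23/800·(0))/(1+23/800) = 4811/5000 ≈ 0.962200
step 2 [1y] zero: DF = P = 9573/10000 ≈ 0.957300
step 3 [1.5y] zero: DF = P = 9263/10000 ≈ 0.926300
step 4 [2y] bond c/2=3/400: DF=(3670059/4000000 − 3/400·(0.962200+0.957300+0.926300))/(1+3/400) = 1779/2000 ≈ 0.889500
step 5 [2.5y] zero: DF = P = 8741/10000 ≈ 0.874100
step 6 [3y] bond c/2=1/50: DF=(489641/500000 − 1/50·(0.962200+0.957300+0.926300+0.889500+0.874100))/(1+1/50) = 8697/10000 ≈ 0.869700
step 7 [3.5y] zero: DF = P = 8639/10000 ≈ 0.863900

1 1/2 4811/5000
2 1 9573/10000
3 3/2 9263/10000
4 2 1779/2000
5 5/2 8741/10000
6 3 8697/10000
7 7/2 8639/10000
f(2y,3y) = ((1779/2000)/(8697/10000) − 1)/(1) = 66/2899 ≈ 2.2766%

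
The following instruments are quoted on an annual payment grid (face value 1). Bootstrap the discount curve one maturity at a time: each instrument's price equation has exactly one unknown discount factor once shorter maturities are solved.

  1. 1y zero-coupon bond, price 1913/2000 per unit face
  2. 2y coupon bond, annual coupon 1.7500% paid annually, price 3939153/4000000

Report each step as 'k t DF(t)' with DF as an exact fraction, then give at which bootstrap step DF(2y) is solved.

step 1 [1y] zero: DF = P = 1913/2000 ≈ 0.956500
step 2 [2y] bond c/1=7/400: DF=(3939153/4000000 − 7/400·(0.956500))/(1+7/400) = 4757/5000 ≈ 0.951400

1 1 1913/2000
2 2 4757/5000
DF(2y) is solved at step 2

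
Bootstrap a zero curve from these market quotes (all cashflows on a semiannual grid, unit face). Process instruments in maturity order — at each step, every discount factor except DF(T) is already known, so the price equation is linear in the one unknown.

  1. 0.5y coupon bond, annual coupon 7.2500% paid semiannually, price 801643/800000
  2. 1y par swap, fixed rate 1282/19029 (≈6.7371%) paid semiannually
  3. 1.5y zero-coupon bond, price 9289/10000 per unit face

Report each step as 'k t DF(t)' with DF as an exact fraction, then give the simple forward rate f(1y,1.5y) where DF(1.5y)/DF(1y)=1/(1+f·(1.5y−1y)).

step 1 [0.5y] bond c/2=29/800: DF=(801643/800000 − 29/800·(0))/(1+29/800) = 967/1000 ≈ 0.967000
step 2 [1y] swap r/2=641/19029: DF=(1 − 641/19029·(0.967000))/(1+641/19029) = 9359/10000 ≈ 0.935900
step 3 [1.5y] zero: DF = P = 9289/10000 ≈ 0.928900

1 1/2 967/1000
2 1 9359/10000
3 3/2 9289/10000
f(1y,1.5y) = ((9359/10000)/(9289/10000) − 1)/(1/2) = 20/1327 ≈ 1.5072%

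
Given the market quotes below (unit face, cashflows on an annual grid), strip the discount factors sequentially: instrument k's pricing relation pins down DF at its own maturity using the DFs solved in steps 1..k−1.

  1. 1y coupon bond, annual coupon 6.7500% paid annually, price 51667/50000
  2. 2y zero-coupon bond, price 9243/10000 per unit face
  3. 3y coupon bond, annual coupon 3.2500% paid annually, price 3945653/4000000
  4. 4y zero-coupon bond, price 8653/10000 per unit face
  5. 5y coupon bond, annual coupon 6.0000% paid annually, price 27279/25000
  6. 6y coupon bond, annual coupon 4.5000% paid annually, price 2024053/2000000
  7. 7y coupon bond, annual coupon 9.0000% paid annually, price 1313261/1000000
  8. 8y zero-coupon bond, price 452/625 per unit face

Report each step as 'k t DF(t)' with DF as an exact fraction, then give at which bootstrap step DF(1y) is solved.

step 1 [1y] bond c/1=27/400: DF=(51667/50000 − 27/400·(0))/(1+27/400) = 121/125 ≈ 0.968000
step 2 [2y] zero: DF = P = 9243/10000 ≈ 0.924300
step 3 [3y] bond c/1=13/400: DF=(3945653/4000000 − 13/400·(0.968000+0.924300))/(1+13/400) = 4479/5000 ≈ 0.895800
step 4 [4y] zero: DF = P = 8653/10000 ≈ 0.865300
step 5 [5y] bond c/1=3/50: DF=(27279/25000 − 3/50·(0.968000+0.924300+0.895800+0.865300))/(1+3/50) = 4113/5000 ≈ 0.822600
step 6 [6y] bond c/1=9/200: DF=(2024053/2000000 − 9/200·(0.968000+0.924300+0.895800+0.865300+0.822600))/(1+9/200) = 7757/10000 ≈ 0.775700
step 7 [7y] bond c/1=9/100: DF=(1313261/1000000 − 9/100·(0.968000+0.924300+0.895800+0.865300+0.822600+0.775700))/(1+9/100) = 482/625 ≈ 0.771200
step 8 [8y] zero: DF = P = 452/625 ≈ 0.723200

1 1 121/125
2 2 9243/10000
3 3 4479/5000
4 4 8653/10000
5 5 4113/5000
6 6 7757/10000
7 7 482/625
8 8 452/625
DF(1y) is solved at step 1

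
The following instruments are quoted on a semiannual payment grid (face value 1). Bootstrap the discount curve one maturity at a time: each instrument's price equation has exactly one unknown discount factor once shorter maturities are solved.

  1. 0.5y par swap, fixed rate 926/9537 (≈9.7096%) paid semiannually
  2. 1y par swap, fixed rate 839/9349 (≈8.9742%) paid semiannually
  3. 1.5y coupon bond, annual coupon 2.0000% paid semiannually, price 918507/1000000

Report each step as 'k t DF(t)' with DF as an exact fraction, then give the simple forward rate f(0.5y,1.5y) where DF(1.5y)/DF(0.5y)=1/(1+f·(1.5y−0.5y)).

step 1 [0.5y] swap r/2=463/9537: DF=(1 − 463/9537·(0))/(1+463/9537) = 9537/10000 ≈ 0.953700
step 2 [1y] swap r/2=839/18698: DF=(1 − 839/18698·(0.953700))/(1+839/18698) = 9161/10000 ≈ 0.916100
step 3 [1.5y] bond c/2=1/100: DF=(918507/1000000 − 1/100·(0.953700+0.916100))/(1+1/100) = 8909/10000 ≈ 0.890900

1 1/2 9537/10000
2 1 9161/10000
3 3/2 8909/10000
f(0.5y,1.5y) = ((9537/10000)/(8909/10000) − 1)/(1) = 628/8909 ≈ 7.0491%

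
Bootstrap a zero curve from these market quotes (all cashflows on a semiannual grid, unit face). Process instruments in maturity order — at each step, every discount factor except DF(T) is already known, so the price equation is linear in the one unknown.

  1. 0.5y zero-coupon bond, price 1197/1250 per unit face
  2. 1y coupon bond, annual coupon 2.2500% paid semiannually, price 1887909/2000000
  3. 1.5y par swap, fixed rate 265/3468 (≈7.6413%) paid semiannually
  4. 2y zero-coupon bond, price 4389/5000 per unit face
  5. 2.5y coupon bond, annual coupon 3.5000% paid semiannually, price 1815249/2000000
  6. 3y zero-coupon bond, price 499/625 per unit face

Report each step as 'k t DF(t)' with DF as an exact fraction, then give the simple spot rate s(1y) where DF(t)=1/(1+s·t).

1 1/2 1197/1250
2 1 2307/2500
3 3/2 447/500
4 2 4389/5000
5 5/2 2073/2500
6 3 499/625
s(1y) = (1/(2307/2500) − 1)/(1) = 193/2307 ≈ 8.3658%

step 1 [0.5y] zero: DF = P = 1197/1250 ≈ 0.957600
step 2 [1y] bond c/2=9/800: DF=(1887909/2000000 − 9/800·(0.957600))/(1+9/800) = 2307/2500 ≈ 0.922800
step 3 [1.5y] swap r/2=265/6936: DF=(1 − 265/6936·(0.957600+0.922800))/(1+265/6936) = 447/500 ≈ 0.894000
step 4 [2y] zero: DF = P = 4389/5000 ≈ 0.877800
step 5 [2.5y] bond c/2=7/400: DF=(1815249/2000000 − 7/400·(0.957600+0.922800+0.894000+0.877800))/(1+7/400) = 2073/2500 ≈ 0.829200
step 6 [3y] zero: DF = P = 499/625 ≈ 0.798400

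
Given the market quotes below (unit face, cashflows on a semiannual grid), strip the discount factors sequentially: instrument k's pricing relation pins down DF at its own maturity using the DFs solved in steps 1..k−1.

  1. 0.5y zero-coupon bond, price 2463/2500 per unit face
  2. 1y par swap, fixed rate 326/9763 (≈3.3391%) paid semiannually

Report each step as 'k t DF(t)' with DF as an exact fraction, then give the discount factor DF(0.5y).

step 1 [0.5y] zero: DF = P = 2463/2500 ≈ 0.985200
step 2 [1y] swap r/2=163/9763: DF=(1 − 163/9763·(0.985200))/(1+163/9763) = 4837/5000 ≈ 0.967400

1 1/2 2463/2500
2 1 4837/5000
DF(0.5y) = 2463/2500 ≈ 0.985200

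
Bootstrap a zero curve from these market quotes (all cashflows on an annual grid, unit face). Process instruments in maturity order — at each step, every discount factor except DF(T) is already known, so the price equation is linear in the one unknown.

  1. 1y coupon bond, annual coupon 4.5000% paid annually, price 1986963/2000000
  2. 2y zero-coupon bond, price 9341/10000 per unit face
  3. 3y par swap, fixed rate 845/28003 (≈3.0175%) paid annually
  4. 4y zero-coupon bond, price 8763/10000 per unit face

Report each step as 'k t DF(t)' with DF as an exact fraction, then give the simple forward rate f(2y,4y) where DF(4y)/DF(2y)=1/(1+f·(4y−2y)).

1 1 9507/10000
2 2 9341/10000
3 3 1831/2000
4 4 8763/10000
f(2y,4y) = ((9341/10000)/(8763/10000) − 1)/(2) = 289/8763 ≈ 3.2980%

step 1 [1y] bond c/1=9/200: DF=(1986963/2000000 − 9/200·(0))/(1+9/200) = 9507/10000 ≈ 0.950700
step 2 [2y] zero: DF = P = 9341/10000 ≈ 0.934100
step 3 [3y] swap r/1=845/28003: DF=(1 − 845/28003·(0.950700+0.934100))/(1+845/28003) = 1831/2000 ≈ 0.915500
step 4 [4y] zero: DF = P = 8763/10000 ≈ 0.876300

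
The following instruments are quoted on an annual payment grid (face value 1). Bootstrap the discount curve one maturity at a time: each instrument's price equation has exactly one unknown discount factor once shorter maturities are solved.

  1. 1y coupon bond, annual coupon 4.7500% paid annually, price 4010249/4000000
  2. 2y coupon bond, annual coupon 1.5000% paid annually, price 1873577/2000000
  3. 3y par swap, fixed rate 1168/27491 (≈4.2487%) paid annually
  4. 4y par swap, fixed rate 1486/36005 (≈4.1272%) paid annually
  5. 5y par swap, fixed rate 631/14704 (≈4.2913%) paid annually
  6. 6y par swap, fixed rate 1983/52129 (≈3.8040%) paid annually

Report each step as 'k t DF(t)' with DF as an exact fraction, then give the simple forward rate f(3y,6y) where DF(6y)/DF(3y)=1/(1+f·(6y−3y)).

1 1 9571/10000
2 2 568/625
3 3 552/625
4 4 4257/5000
5 5 8107/10000
6 6 8017/10000
f(3y,6y) = ((552/625)/(8017/10000) − 1)/(3) = 815/24051 ≈ 3.3886%

step 1 [1y] bond c/1=19/400: DF=(4010249/4000000 − 19/400·(0))/(1+19/400) = 9571/10000 ≈ 0.957100
step 2 [2y] bond c/1=3/200: DF=(1873577/2000000 − 3/200·(0.957100))/(1+3/200) = 568/625 ≈ 0.908800
step 3 [3y] swap r/1=1168/27491: DF=(1 − 1168/27491·(0.957100+0.908800))/(1+1168/27491) = 552/625 ≈ 0.883200
step 4 [4y] swap r/1=1486/36005: DF=(1 − 1486/36005·(0.957100+0.908800+0.883200))/(1+1486/36005) = 4257/5000 ≈ 0.851400
step 5 [5y] swap r/1=631/14704: DF=(1 − 631/14704·(0.957100+0.908800+0.883200+0.851400))/(1+631/14704) = 8107/10000 ≈ 0.810700
step 6 [6y] swap r/1=1983/52129: DF=(1 − 1983/52129·(0.957100+0.908800+0.883200+0.851400+0.810700))/(1+1983/52129) = 8017/10000 ≈ 0.801700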